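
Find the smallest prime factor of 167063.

167063 is odd.
Digit sum 23, not divisible by 3.
Ends in 3: not divisible by 5.
7: 167063 = 7·23866 + 1
11: 167063 = 11·15187 + 6
13: 167063 = 13·12851

13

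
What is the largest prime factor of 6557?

83

6557 = 79 · 83
83 is prime.
So 6557 = 79 · 83; the largest prime factor is 83.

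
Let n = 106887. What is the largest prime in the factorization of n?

106887 = 3 · 35629
35629 = 11 · 3239
3239 = 41 · 79
79 is prime.
So 106887 = 3 · 11 · 41 · 79; the largest prime factor is 79.

79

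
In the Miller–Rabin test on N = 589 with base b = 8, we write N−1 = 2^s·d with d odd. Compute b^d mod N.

589 − 1 = 588 = 2^2 · 147, so d = 147.
8^1 ≡ 8 (mod 589)
8^2 ≡ 8^2 = 64 ≡ 64 (mod 589)
8^4 ≡ 64^2 = 4096 ≡ 562 (mod 589)
8^8 ≡ 562^2 = 315844 ≡ 140 (mod 589)
8^16 ≡ 140^2 = 19600 ≡ 163 (mod 589)
8^32 ≡ 163^2 = 26569 ≡ 64 (mod 589)
8^64 ≡ 64^2 = 4096 ≡ 562 (mod 589)
8^128 ≡ 562^2 = 315844 ≡ 140 (mod 589)
147 = 128 + 16 + 2 + 1 in binary powers of 2.
So 8^147 ≡ 140 · 163 · 64 · 8 ≡ 436 (mod 589).
Squaring chain: 436 → 438; never reaches −1, so base 8 is a Miller–Rabin witness that 589 is composite.

436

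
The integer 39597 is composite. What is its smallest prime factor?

39597 is odd.
Digit sum 33, divisible by 3.

3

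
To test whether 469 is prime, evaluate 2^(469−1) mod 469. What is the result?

2^1 ≡ 2 (mod 469)
2^2 ≡ 2^2 = 4 ≡ 4 (mod 469)
2^4 ≡ 4^2 = 16 ≡ 16 (mod 469)
2^8 ≡ 16^2 = 256 ≡ 256 (mod 469)
2^16 ≡ 256^2 = 65536 ≡ 345 (mod 469)
2^32 ≡ 345^2 = 119025 ≡ 368 (mod 469)
2^64 ≡ 368^2 = 135424 ≡ 352 (mod 469)
2^128 ≡ 352^2 = 123904 ≡ 88 (mod 469)
2^256 ≡ 88^2 = 7744 ≡ 240 (mod 469)
468 = 256 + 128 + 64 + 16 + 4 in binary powers of 2.
So 2^468 ≡ 240 · 88 · 352 · 345 · 16 ≡ 64 (mod 469).
Since 64 ≠ 1, base 2 is a Fermat witness: 469 is composite.

64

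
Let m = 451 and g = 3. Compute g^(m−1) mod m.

3^1 ≡ 3 (mod 451)
3^2 ≡ 3^2 = 9 ≡ 9 (mod 451)
3^4 ≡ 9^2 = 81 ≡ 81 (mod 451)
3^8 ≡ 81^2 = 6561 ≡ 247 (mod 451)
3^16 ≡ 247^2 = 61009 ≡ 124 (mod 451)
3^32 ≡ 124^2 = 15376 ≡ 42 (mod 451)
3^64 ≡ 42^2 = 1764 ≡ 411 (mod 451)
3^128 ≡ 411^2 = 168921 ≡ 247 (mod 451)
3^256 ≡ 247^2 = 61009 ≡ 124 (mod 451)
450 = 256 + 128 + 64 + 2 in binary powers of 2.
So 3^450 ≡ 124 · 247 · 411 · 9 ≡ 419 (mod 451).
Since 419 ≠ 1, base 3 is a Fermat witness: 451 is composite.

419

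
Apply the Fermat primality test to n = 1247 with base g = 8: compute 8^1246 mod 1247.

173

8^1 ≡ 8 (mod 1247)
8^2 ≡ 8^2 = 64 ≡ 64 (mod 1247)
8^4 ≡ 64^2 = 4096 ≡ 355 (mod 1247)
8^8 ≡ 355^2 = 126025 ≡ 78 (mod 1247)
8^16 ≡ 78^2 = 6084 ≡ 1096 (mod 1247)
8^32 ≡ 1096^2 = 1201216 ≡ 355 (mod 1247)
8^64 ≡ 355^2 = 126025 ≡ 78 (mod 1247)
8^128 ≡ 78^2 = 6084 ≡ 1096 (mod 1247)
8^256 ≡ 1096^2 = 1201216 ≡ 355 (mod 1247)
8^512 ≡ 355^2 = 126025 ≡ 78 (mod 1247)
8^1024 ≡ 78^2 = 6084 ≡ 1096 (mod 1247)
1246 = 1024 + 128 + 64 + 16 + 8 + 4 + 2 in binary powers of 2.
So 8^1246 ≡ 1096 · 1096 · 78 · 1096 · 78 · 355 · 64 ≡ 173 (mod 1247).
Since 173 ≠ 1, base 8 is a Fermat witness: 1247 is composite.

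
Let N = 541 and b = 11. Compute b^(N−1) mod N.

11^1 ≡ 11 (mod 541)
11^2 ≡ 11^2 = 121 ≡ 121 (mod 541)
11^4 ≡ 121^2 = 14641 ≡ 34 (mod 541)
11^8 ≡ 34^2 = 1156 ≡ 74 (mod 541)
11^16 ≡ 74^2 = 5476 ≡ 66 (mod 541)
11^32 ≡ 66^2 = 4356 ≡ 28 (mod 541)
11^64 ≡ 28^2 = 784 ≡ 243 (mod 541)
11^128 ≡ 243^2 = 59049 ≡ 80 (mod 541)
11^256 ≡ 80^2 = 6400 ≡ 449 (mod 541)
11^512 ≡ 449^2 = 201601 ≡ 349 (mod 541)
540 = 512 + 16 + 8 + 4 in binary powers of 2.
So 11^540 ≡ 349 · 66 · 74 · 34 ≡ 1 (mod 541).
Since the result is 1, base 11 gives no evidence that 541 is composite.

1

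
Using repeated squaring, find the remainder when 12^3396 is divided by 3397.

12^1 ≡ 12 (mod 3397)
12^2 ≡ 12^2 = 144 ≡ 144 (mod 3397)
12^4 ≡ 144^2 = 20736 ≡ 354 (mod 3397)
12^8 ≡ 354^2 = 125316 ≡ 3024 (mod 3397)
12^16 ≡ 3024^2 = 9144576 ≡ 3249 (mod 3397)
12^32 ≡ 3249^2 = 10556001 ≡ 1522 (mod 3397)
12^64 ≡ 1522^2 = 2316484 ≡ 3127 (mod 3397)
12^128 ≡ 3127^2 = 9778129 ≡ 1563 (mod 3397)
12^256 ≡ 1563^2 = 2442969 ≡ 526 (mod 3397)
12^512 ≡ 526^2 = 276676 ≡ 1519 (mod 3397)
12^1024 ≡ 1519^2 = 2307361 ≡ 798 (mod 3397)
12^2048 ≡ 798^2 = 636804 ≡ 1565 (mod 3397)
3396 = 2048 + 1024 + 256 + 64 + 4 in binary powers of 2.
So 12^3396 ≡ 1565 · 798 · 526 · 3127 · 354 ≡ 1116 (mod 3397).
Since 1116 ≠ 1, base 12 is a Fermat witness: 3397 is composite.

1116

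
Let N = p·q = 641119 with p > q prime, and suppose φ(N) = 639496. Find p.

947

φ(n) = (p−1)(q−1) = n − (p+q) + 1, so p + q = 641119 − 639496 + 1 = 1624.
p and q are the roots of t² − 1624t + 641119 = 0.
Discriminant: 1624² − 4·641119 = 2637376 − 2564476 = 72900; √72900 = 270.
q = (1624 − 270)/2 = 677, p = (1624 + 270)/2 = 947.
Check: 677 · 947 = 641119.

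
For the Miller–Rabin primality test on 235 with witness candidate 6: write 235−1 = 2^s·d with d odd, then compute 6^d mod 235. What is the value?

36

235 − 1 = 234 = 2^1 · 117, so d = 117.
6^1 ≡ 6 (mod 235)
6^2 ≡ 6^2 = 36 ≡ 36 (mod 235)
6^4 ≡ 36^2 = 1296 ≡ 121 (mod 235)
6^8 ≡ 121^2 = 14641 ≡ 71 (mod 235)
6^16 ≡ 71^2 = 5041 ≡ 106 (mod 235)
6^32 ≡ 106^2 = 11236 ≡ 191 (mod 235)
6^64 ≡ 191^2 = 36481 ≡ 56 (mod 235)
117 = 64 + 32 + 16 + 4 + 1 in binary powers of 2.
So 6^117 ≡ 56 · 191 · 106 · 121 · 6 ≡ 36 (mod 235).
Squaring chain: 36; never reaches −1, so base 6 is a Miller–Rabin witness that 235 is composite.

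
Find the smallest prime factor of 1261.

13

1261 is odd.
Digit sum 10, not divisible by 3.
Ends in 1: not divisible by 5.
7: 1261 = 7·180 + 1
11: 1261 = 11·114 + 7
13: 1261 = 13·97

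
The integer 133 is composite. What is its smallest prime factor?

133 is odd.
Digit sum 7, not divisible by 3.
Ends in 3: not divisible by 5.
7: 133 = 7·19

7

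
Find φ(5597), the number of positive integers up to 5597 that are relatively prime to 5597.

5376

Factor: 5597 = 29 · 193.
φ(5597) = (29−1) · (193−1) = 28 · 192 = 5376.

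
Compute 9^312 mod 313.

9^1 ≡ 9 (mod 313)
9^2 ≡ 9^2 = 81 ≡ 81 (mod 313)
9^4 ≡ 81^2 = 6561 ≡ 301 (mod 313)
9^8 ≡ 301^2 = 90601 ≡ 144 (mod 313)
9^16 ≡ 144^2 = 20736 ≡ 78 (mod 313)
9^32 ≡ 78^2 = 6084 ≡ 137 (mod 313)
9^64 ≡ 137^2 = 18769 ≡ 302 (mod 313)
9^128 ≡ 302^2 = 91204 ≡ 121 (mod 313)
9^256 ≡ 121^2 = 14641 ≡ 243 (mod 313)
312 = 256 + 32 + 16 + 8 in binary powers of 2.
So 9^312 ≡ 243 · 137 · 78 · 144 ≡ 1 (mod 313).
Since the result is 1, base 9 gives no evidence that 313 is composite.

1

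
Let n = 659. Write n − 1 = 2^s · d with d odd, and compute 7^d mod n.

658

659 − 1 = 658 = 2^1 · 329, so d = 329.
7^1 ≡ 7 (mod 659)
7^2 ≡ 7^2 = 49 ≡ 49 (mod 659)
7^4 ≡ 49^2 = 2401 ≡ 424 (mod 659)
7^8 ≡ 424^2 = 179776 ≡ 528 (mod 659)
7^16 ≡ 528^2 = 278784 ≡ 27 (mod 659)
7^32 ≡ 27^2 = 729 ≡ 70 (mod 659)
7^64 ≡ 70^2 = 4900 ≡ 287 (mod 659)
7^128 ≡ 287^2 = 82369 ≡ 653 (mod 659)
7^256 ≡ 653^2 = 426409 ≡ 36 (mod 659)
329 = 256 + 64 + 8 + 1 in binary powers of 2.
So 7^329 ≡ 36 · 287 · 528 · 7 ≡ 658 (mod 659).
Since 7^d ≡ 658 (mod 659), base 7 does not prove 659 composite.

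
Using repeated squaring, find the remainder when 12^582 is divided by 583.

12^1 ≡ 12 (mod 583)
12^2 ≡ 12^2 = 144 ≡ 144 (mod 583)
12^4 ≡ 144^2 = 20736 ≡ 331 (mod 583)
12^8 ≡ 331^2 = 109561 ≡ 540 (mod 583)
12^16 ≡ 540^2 = 291600 ≡ 100 (mod 583)
12^32 ≡ 100^2 = 10000 ≡ 89 (mod 583)
12^64 ≡ 89^2 = 7921 ≡ 342 (mod 583)
12^128 ≡ 342^2 = 116964 ≡ 364 (mod 583)
12^256 ≡ 364^2 = 132496 ≡ 155 (mod 583)
12^512 ≡ 155^2 = 24025 ≡ 122 (mod 583)
582 = 512 + 64 + 4 + 2 in binary powers of 2.
So 12^582 ≡ 122 · 342 · 331 · 144 ≡ 221 (mod 583).
Since 221 ≠ 1, base 12 is a Fermat witness: 583 is composite.

221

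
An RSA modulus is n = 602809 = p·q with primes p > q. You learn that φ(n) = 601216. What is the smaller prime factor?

φ(n) = (p−1)(q−1) = n − (p+q) + 1, so p + q = 602809 − 601216 + 1 = 1594.
p and q are the roots of t² − 1594t + 602809 = 0.
Discriminant: 1594² − 4·602809 = 2540836 − 2411236 = 129600; √129600 = 360.
q = (1594 − 360)/2 = 617, p = (1594 + 360)/2 = 977.
Check: 617 · 977 = 602809.

617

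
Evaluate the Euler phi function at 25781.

21168

Factor: 25781 = 7 · 29 · 127.
φ(25781) = (7−1) · (29−1) · (127−1) = 6 · 28 · 126 = 21168.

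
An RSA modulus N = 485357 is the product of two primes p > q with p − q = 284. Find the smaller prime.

569

Since p = q + 284, we have 485357 = q(q + 284), so q² + 284q − 485357 = 0.
Discriminant: 284² + 4·485357 = 80656 + 1941428 = 2022084; √2022084 = 1422.
q = (−284 + 1422)/2 = 569, and p = q + 284 = 853.
Check: 569 · 853 = 485357.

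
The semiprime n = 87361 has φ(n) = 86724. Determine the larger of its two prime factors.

439

φ(n) = (p−1)(q−1) = n − (p+q) + 1, so p + q = 87361 − 86724 + 1 = 638.
p and q are the roots of t² − 638t + 87361 = 0.
Discriminant: 638² − 4·87361 = 407044 − 349444 = 57600; √57600 = 240.
q = (638 − 240)/2 = 199, p = (638 + 240)/2 = 439.
Check: 199 · 439 = 87361.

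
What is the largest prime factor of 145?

29

145 = 5 · 29
29 is prime.
So 145 = 5 · 29; the largest prime factor is 29.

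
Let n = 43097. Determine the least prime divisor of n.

71

43097 is odd.
Digit sum 23, not divisible by 3.
Ends in 7: not divisible by 5.
7: 43097 = 7·6156 + 5
11: 43097 = 11·3917 + 10
13: 43097 = 13·3315 + 2
17: 43097 = 17·2535 + 2
19: 43097 = 19·2268 + 5
23: 43097 = 23·1873 + 18
29: 43097 = 29·1486 + 3
31: 43097 = 31·1390 + 7
37: 43097 = 37·1164 + 29
41: 43097 = 41·1051 + 6
43: 43097 = 43·1002 + 11
47: 43097 = 47·916 + 45
53: 43097 = 53·813 + 8
59: 43097 = 59·730 + 27
61: 43097 = 61·706 + 31
67: 43097 = 67·643 + 16
71: 43097 = 71·607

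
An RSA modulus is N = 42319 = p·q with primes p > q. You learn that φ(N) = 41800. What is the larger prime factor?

419

φ(n) = (p−1)(q−1) = n − (p+q) + 1, so p + q = 42319 − 41800 + 1 = 520.
p and q are the roots of t² − 520t + 42319 = 0.
Discriminant: 520² − 4·42319 = 270400 − 169276 = 101124; √101124 = 318.
q = (520 − 318)/2 = 101, p = (520 + 318)/2 = 419.
Check: 101 · 419 = 42319.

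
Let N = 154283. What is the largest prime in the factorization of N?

154283 = 41 · 3763
3763 = 53 · 71
71 is prime.
So 154283 = 41 · 53 · 71; the largest prime factor is 71.

71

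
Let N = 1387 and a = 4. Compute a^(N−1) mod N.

4^1 ≡ 4 (mod 1387)
4^2 ≡ 4^2 = 16 ≡ 16 (mod 1387)
4^4 ≡ 16^2 = 256 ≡ 256 (mod 1387)
4^8 ≡ 256^2 = 65536 ≡ 347 (mod 1387)
4^16 ≡ 347^2 = 120409 ≡ 1127 (mod 1387)
4^32 ≡ 1127^2 = 1270129 ≡ 1024 (mod 1387)
4^64 ≡ 1024^2 = 1048576 ≡ 4 (mod 1387)
4^128 ≡ 4^2 = 16 ≡ 16 (mod 1387)
4^256 ≡ 16^2 = 256 ≡ 256 (mod 1387)
4^512 ≡ 256^2 = 65536 ≡ 347 (mod 1387)
4^1024 ≡ 347^2 = 120409 ≡ 1127 (mod 1387)
1386 = 1024 + 256 + 64 + 32 + 8 + 2 in binary powers of 2.
So 4^1386 ≡ 1127 · 256 · 4 · 1024 · 347 · 16 ≡ 1 (mod 1387).
Since the result is 1, base 4 gives no evidence that 1387 is composite.

1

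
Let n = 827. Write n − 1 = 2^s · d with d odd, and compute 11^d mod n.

827 − 1 = 826 = 2^1 · 413, so d = 413.
11^1 ≡ 11 (mod 827)
11^2 ≡ 11^2 = 121 ≡ 121 (mod 827)
11^4 ≡ 121^2 = 14641 ≡ 582 (mod 827)
11^8 ≡ 582^2 = 338724 ≡ 481 (mod 827)
11^16 ≡ 481^2 = 231361 ≡ 628 (mod 827)
11^32 ≡ 628^2 = 394384 ≡ 732 (mod 827)
11^64 ≡ 732^2 = 535824 ≡ 755 (mod 827)
11^128 ≡ 755^2 = 570025 ≡ 222 (mod 827)
11^256 ≡ 222^2 = 49284 ≡ 491 (mod 827)
413 = 256 + 128 + 16 + 8 + 4 + 1 in binary powers of 2.
So 11^413 ≡ 491 · 222 · 628 · 481 · 582 · 11 ≡ 1 (mod 827).
Since 11^d ≡ 1 (mod 827), base 11 does not prove 827 composite.

1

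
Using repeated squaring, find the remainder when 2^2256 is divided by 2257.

2193

2^1 ≡ 2 (mod 2257)
2^2 ≡ 2^2 = 4 ≡ 4 (mod 2257)
2^4 ≡ 4^2 = 16 ≡ 16 (mod 2257)
2^8 ≡ 16^2 = 256 ≡ 256 (mod 2257)
2^16 ≡ 256^2 = 65536 ≡ 83 (mod 2257)
2^32 ≡ 83^2 = 6889 ≡ 118 (mod 2257)
2^64 ≡ 118^2 = 13924 ≡ 382 (mod 2257)
2^128 ≡ 382^2 = 145924 ≡ 1476 (mod 2257)
2^256 ≡ 1476^2 = 2178576 ≡ 571 (mod 2257)
2^512 ≡ 571^2 = 326041 ≡ 1033 (mod 2257)
2^1024 ≡ 1033^2 = 1067089 ≡ 1785 (mod 2257)
2^2048 ≡ 1785^2 = 3186225 ≡ 1598 (mod 2257)
2256 = 2048 + 128 + 64 + 16 in binary powers of 2.
So 2^2256 ≡ 1598 · 1476 · 382 · 83 ≡ 2193 (mod 2257).
Since 2193 ≠ 1, base 2 is a Fermat witness: 2257 is composite.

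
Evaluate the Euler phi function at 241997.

Factor: 241997 = 7 · 181 · 191.
φ(241997) = (7−1) · (181−1) · (191−1) = 6 · 180 · 190 = 205200.

205200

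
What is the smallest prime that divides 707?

7

707 is odd.
Digit sum 14, not divisible by 3.
Ends in 7: not divisible by 5.
7: 707 = 7·101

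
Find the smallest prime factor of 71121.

71121 is odd.
Digit sum 12, divisible by 3.

3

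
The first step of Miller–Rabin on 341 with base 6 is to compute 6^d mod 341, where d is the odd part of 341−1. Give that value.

285

341 − 1 = 340 = 2^2 · 85, so d = 85.
6^1 ≡ 6 (mod 341)
6^2 ≡ 6^2 = 36 ≡ 36 (mod 341)
6^4 ≡ 36^2 = 1296 ≡ 273 (mod 341)
6^8 ≡ 273^2 = 74529 ≡ 191 (mod 341)
6^16 ≡ 191^2 = 36481 ≡ 335 (mod 341)
6^32 ≡ 335^2 = 112225 ≡ 36 (mod 341)
6^64 ≡ 36^2 = 1296 ≡ 273 (mod 341)
85 = 64 + 16 + 4 + 1 in binary powers of 2.
So 6^85 ≡ 273 · 335 · 273 · 6 ≡ 285 (mod 341).
Squaring chain: 285 → 67; never reaches −1, so base 6 is a Miller–Rabin witness that 341 is composite.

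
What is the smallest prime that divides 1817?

23

1817 is odd.
Digit sum 17, not divisible by 3.
Ends in 7: not divisible by 5.
7: 1817 = 7·259 + 4
11: 1817 = 11·165 + 2
13: 1817 = 13·139 + 10
17: 1817 = 17·106 + 15
19: 1817 = 19·95 + 12
23: 1817 = 23·79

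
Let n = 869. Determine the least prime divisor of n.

11

869 is odd.
Digit sum 23, not divisible by 3.
Ends in 9: not divisible by 5.
7: 869 = 7·124 + 1
11: 869 = 11·79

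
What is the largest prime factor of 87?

87 = 3 · 29
29 is prime.
So 87 = 3 · 29; the largest prime factor is 29.

29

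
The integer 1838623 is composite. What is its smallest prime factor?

53

1838623 is odd.
Digit sum 31, not divisible by 3.
Ends in 3: not divisible by 5.
7: 1838623 = 7·262660 + 3
11: 1838623 = 11·167147 + 6
13: 1838623 = 13·141432 + 7
17: 1838623 = 17·108154 + 5
19: 1838623 = 19·96769 + 12
23: 1838623 = 23·79940 + 3
29: 1838623 = 29·63400 + 23
31: 1838623 = 31·59310 + 13
37: 1838623 = 37·49692 + 19
41: 1838623 = 41·44844 + 19
43: 1838623 = 43·42758 + 29
47: 1838623 = 47·39119 + 30
53: 1838623 = 53·34691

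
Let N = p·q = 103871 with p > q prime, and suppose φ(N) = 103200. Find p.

431

φ(n) = (p−1)(q−1) = n − (p+q) + 1, so p + q = 103871 − 103200 + 1 = 672.
p and q are the roots of t² − 672t + 103871 = 0.
Discriminant: 672² − 4·103871 = 451584 − 415484 = 36100; √36100 = 190.
q = (672 − 190)/2 = 241, p = (672 + 190)/2 = 431.
Check: 241 · 431 = 103871.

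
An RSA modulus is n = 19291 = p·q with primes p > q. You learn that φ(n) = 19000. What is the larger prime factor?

191

φ(n) = (p−1)(q−1) = n − (p+q) + 1, so p + q = 19291 − 19000 + 1 = 292.
p and q are the roots of t² − 292t + 19291 = 0.
Discriminant: 292² − 4·19291 = 85264 − 77164 = 8100; √8100 = 90.
q = (292 − 90)/2 = 101, p = (292 + 90)/2 = 191.
Check: 101 · 191 = 19291.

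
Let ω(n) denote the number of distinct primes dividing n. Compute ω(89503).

3

89503 = 37 · 2419
2419 = 41 · 59
89503 = 37 · 41 · 59, which has 3 distinct prime factors.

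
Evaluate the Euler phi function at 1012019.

Factor: 1012019 = 83 · 89 · 137.
φ(1012019) = (83−1) · (89−1) · (137−1) = 82 · 88 · 136 = 981376.

981376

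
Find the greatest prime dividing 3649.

89

3649 = 41 · 89
89 is prime.
So 3649 = 41 · 89; the largest prime factor is 89.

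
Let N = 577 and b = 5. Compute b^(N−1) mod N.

5^1 ≡ 5 (mod 577)
5^2 ≡ 5^2 = 25 ≡ 25 (mod 577)
5^4 ≡ 25^2 = 625 ≡ 48 (mod 577)
5^8 ≡ 48^2 = 2304 ≡ 573 (mod 577)
5^16 ≡ 573^2 = 328329 ≡ 16 (mod 577)
5^32 ≡ 16^2 = 256 ≡ 256 (mod 577)
5^64 ≡ 256^2 = 65536 ≡ 335 (mod 577)
5^128 ≡ 335^2 = 112225 ≡ 287 (mod 577)
5^256 ≡ 287^2 = 82369 ≡ 435 (mod 577)
5^512 ≡ 435^2 = 189225 ≡ 546 (mod 577)
576 = 512 + 64 in binary powers of 2.
So 5^576 ≡ 546 · 335 ≡ 1 (mod 577).
Since the result is 1, base 5 gives no evidence that 577 is composite.

1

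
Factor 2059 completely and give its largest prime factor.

71

2059 = 29 · 71
71 is prime.
So 2059 = 29 · 71; the largest prime factor is 71.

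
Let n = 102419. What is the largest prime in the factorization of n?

73

102419 = 23 · 4453
4453 = 61 · 73
73 is prime.
So 102419 = 23 · 61 · 73; the largest prime factor is 73.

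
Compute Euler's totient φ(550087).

Factor: 550087 = 53 · 97 · 107.
φ(550087) = (53−1) · (97−1) · (107−1) = 52 · 96 · 106 = 529152.

529152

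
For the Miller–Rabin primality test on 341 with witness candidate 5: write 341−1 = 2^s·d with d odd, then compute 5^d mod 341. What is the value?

341 − 1 = 340 = 2^2 · 85, so d = 85.
5^1 ≡ 5 (mod 341)
5^2 ≡ 5^2 = 25 ≡ 25 (mod 341)
5^4 ≡ 25^2 = 625 ≡ 284 (mod 341)
5^8 ≡ 284^2 = 80656 ≡ 180 (mod 341)
5^16 ≡ 180^2 = 32400 ≡ 5 (mod 341)
5^32 ≡ 5^2 = 25 ≡ 25 (mod 341)
5^64 ≡ 25^2 = 625 ≡ 284 (mod 341)
85 = 64 + 16 + 4 + 1 in binary powers of 2.
So 5^85 ≡ 284 · 5 · 284 · 5 ≡ 67 (mod 341).
Squaring chain: 67 → 56; never reaches −1, so base 5 is a Miller–Rabin witness that 341 is composite.

67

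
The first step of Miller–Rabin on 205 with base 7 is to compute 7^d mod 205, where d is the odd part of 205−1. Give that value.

205 − 1 = 204 = 2^2 · 51, so d = 51.
7^1 ≡ 7 (mod 205)
7^2 ≡ 7^2 = 49 ≡ 49 (mod 205)
7^4 ≡ 49^2 = 2401 ≡ 146 (mod 205)
7^8 ≡ 146^2 = 21316 ≡ 201 (mod 205)
7^16 ≡ 201^2 = 40401 ≡ 16 (mod 205)
7^32 ≡ 16^2 = 256 ≡ 51 (mod 205)
51 = 32 + 16 + 2 + 1 in binary powers of 2.
So 7^51 ≡ 51 · 16 · 49 · 7 ≡ 63 (mod 205).
Squaring chain: 63 → 74; never reaches −1, so base 7 is a Miller–Rabin witness that 205 is composite.

63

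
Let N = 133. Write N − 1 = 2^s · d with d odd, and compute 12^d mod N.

133 − 1 = 132 = 2^2 · 33, so d = 33.
12^1 ≡ 12 (mod 133)
12^2 ≡ 12^2 = 144 ≡ 11 (mod 133)
12^4 ≡ 11^2 = 121 ≡ 121 (mod 133)
12^8 ≡ 121^2 = 14641 ≡ 11 (mod 133)
12^16 ≡ 11^2 = 121 ≡ 121 (mod 133)
12^32 ≡ 121^2 = 14641 ≡ 11 (mod 133)
33 = 32 + 1 in binary powers of 2.
So 12^33 ≡ 11 · 12 ≡ 132 (mod 133).
Since 12^d ≡ 132 (mod 133), base 12 does not prove 133 composite.

132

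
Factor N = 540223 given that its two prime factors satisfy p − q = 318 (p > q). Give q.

Since p = q + 318, we have 540223 = q(q + 318), so q² + 318q − 540223 = 0.
Discriminant: 318² + 4·540223 = 101124 + 2160892 = 2262016; √2262016 = 1504.
q = (−318 + 1504)/2 = 593, and p = q + 318 = 911.
Check: 593 · 911 = 540223.

593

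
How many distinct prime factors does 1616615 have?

1616615 = 5 · 323323
323323 = 7 · 46189
46189 = 11 · 4199
4199 = 13 · 323
323 = 17 · 19
1616615 = 5 · 7 · 11 · 13 · 17 · 19, which has 6 distinct prime factors.

6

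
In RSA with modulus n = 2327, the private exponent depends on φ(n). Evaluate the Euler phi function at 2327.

Factor: 2327 = 13 · 179.
φ(2327) = (13−1) · (179−1) = 12 · 178 = 2136.

2136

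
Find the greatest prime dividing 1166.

53

1166 = 2 · 583
583 = 11 · 53
53 is prime.
So 1166 = 2 · 11 · 53; the largest prime factor is 53.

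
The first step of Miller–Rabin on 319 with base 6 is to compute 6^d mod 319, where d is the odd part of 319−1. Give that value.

178

319 − 1 = 318 = 2^1 · 159, so d = 159.
6^1 ≡ 6 (mod 319)
6^2 ≡ 6^2 = 36 ≡ 36 (mod 319)
6^4 ≡ 36^2 = 1296 ≡ 20 (mod 319)
6^8 ≡ 20^2 = 400 ≡ 81 (mod 319)
6^16 ≡ 81^2 = 6561 ≡ 181 (mod 319)
6^32 ≡ 181^2 = 32761 ≡ 223 (mod 319)
6^64 ≡ 223^2 = 49729 ≡ 284 (mod 319)
6^128 ≡ 284^2 = 80656 ≡ 268 (mod 319)
159 = 128 + 16 + 8 + 4 + 2 + 1 in binary powers of 2.
So 6^159 ≡ 268 · 181 · 81 · 20 · 36 · 6 ≡ 178 (mod 319).
Squaring chain: 178; never reaches −1, so base 6 is a Miller–Rabin witness that 319 is composite.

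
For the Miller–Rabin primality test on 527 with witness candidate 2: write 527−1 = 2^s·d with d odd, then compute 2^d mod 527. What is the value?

349

527 − 1 = 526 = 2^1 · 263, so d = 263.
2^1 ≡ 2 (mod 527)
2^2 ≡ 2^2 = 4 ≡ 4 (mod 527)
2^4 ≡ 4^2 = 16 ≡ 16 (mod 527)
2^8 ≡ 16^2 = 256 ≡ 256 (mod 527)
2^16 ≡ 256^2 = 65536 ≡ 188 (mod 527)
2^32 ≡ 188^2 = 35344 ≡ 35 (mod 527)
2^64 ≡ 35^2 = 1225 ≡ 171 (mod 527)
2^128 ≡ 171^2 = 29241 ≡ 256 (mod 527)
2^256 ≡ 256^2 = 65536 ≡ 188 (mod 527)
263 = 256 + 4 + 2 + 1 in binary powers of 2.
So 2^263 ≡ 188 · 16 · 4 · 2 ≡ 349 (mod 527).
Squaring chain: 349; never reaches −1, so base 2 is a Miller–Rabin witness that 527 is composite.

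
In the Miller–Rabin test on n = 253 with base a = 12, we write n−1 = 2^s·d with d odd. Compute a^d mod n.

253 − 1 = 252 = 2^2 · 63, so d = 63.
12^1 ≡ 12 (mod 253)
12^2 ≡ 12^2 = 144 ≡ 144 (mod 253)
12^4 ≡ 144^2 = 20736 ≡ 243 (mod 253)
12^8 ≡ 243^2 = 59049 ≡ 100 (mod 253)
12^16 ≡ 100^2 = 10000 ≡ 133 (mod 253)
12^32 ≡ 133^2 = 17689 ≡ 232 (mod 253)
63 = 32 + 16 + 8 + 4 + 2 + 1 in binary powers of 2.
So 12^63 ≡ 232 · 133 · 100 · 243 · 144 · 12 ≡ 100 (mod 253).
Squaring chain: 100 → 133; never reaches −1, so base 12 is a Miller–Rabin witness that 253 is composite.

100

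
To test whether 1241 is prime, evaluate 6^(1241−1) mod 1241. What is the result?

6^1 ≡ 6 (mod 1241)
6^2 ≡ 6^2 = 36 ≡ 36 (mod 1241)
6^4 ≡ 36^2 = 1296 ≡ 55 (mod 1241)
6^8 ≡ 55^2 = 3025 ≡ 543 (mod 1241)
6^16 ≡ 543^2 = 294849 ≡ 732 (mod 1241)
6^32 ≡ 732^2 = 535824 ≡ 953 (mod 1241)
6^64 ≡ 953^2 = 908209 ≡ 1038 (mod 1241)
6^128 ≡ 1038^2 = 1077444 ≡ 256 (mod 1241)
6^256 ≡ 256^2 = 65536 ≡ 1004 (mod 1241)
6^512 ≡ 1004^2 = 1008016 ≡ 324 (mod 1241)
6^1024 ≡ 324^2 = 104976 ≡ 732 (mod 1241)
1240 = 1024 + 128 + 64 + 16 + 8 in binary powers of 2.
So 6^1240 ≡ 732 · 256 · 1038 · 732 · 543 ≡ 951 (mod 1241).
Since 951 ≠ 1, base 6 is a Fermat witness: 1241 is composite.

951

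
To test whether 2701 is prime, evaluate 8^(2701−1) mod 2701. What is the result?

8^1 ≡ 8 (mod 2701)
8^2 ≡ 8^2 = 64 ≡ 64 (mod 2701)
8^4 ≡ 64^2 = 4096 ≡ 1395 (mod 2701)
8^8 ≡ 1395^2 = 1946025 ≡ 1305 (mod 2701)
8^16 ≡ 1305^2 = 1703025 ≡ 1395 (mod 2701)
8^32 ≡ 1395^2 = 1946025 ≡ 1305 (mod 2701)
8^64 ≡ 1305^2 = 1703025 ≡ 1395 (mod 2701)
8^128 ≡ 1395^2 = 1946025 ≡ 1305 (mod 2701)
8^256 ≡ 1305^2 = 1703025 ≡ 1395 (mod 2701)
8^512 ≡ 1395^2 = 1946025 ≡ 1305 (mod 2701)
8^1024 ≡ 1305^2 = 1703025 ≡ 1395 (mod 2701)
8^2048 ≡ 1395^2 = 1946025 ≡ 1305 (mod 2701)
2700 = 2048 + 512 + 128 + 8 + 4 in binary powers of 2.
So 8^2700 ≡ 1305 · 1305 · 1305 · 1305 · 1395 ≡ 1 (mod 2701).
Since the result is 1, base 8 gives no evidence that 2701 is composite.

1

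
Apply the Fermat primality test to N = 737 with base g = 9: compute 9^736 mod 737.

9^1 ≡ 9 (mod 737)
9^2 ≡ 9^2 = 81 ≡ 81 (mod 737)
9^4 ≡ 81^2 = 6561 ≡ 665 (mod 737)
9^8 ≡ 665^2 = 442225 ≡ 25 (mod 737)
9^16 ≡ 25^2 = 625 ≡ 625 (mod 737)
9^32 ≡ 625^2 = 390625 ≡ 15 (mod 737)
9^64 ≡ 15^2 = 225 ≡ 225 (mod 737)
9^128 ≡ 225^2 = 50625 ≡ 509 (mod 737)
9^256 ≡ 509^2 = 259081 ≡ 394 (mod 737)
9^512 ≡ 394^2 = 155236 ≡ 466 (mod 737)
736 = 512 + 128 + 64 + 32 in binary powers of 2.
So 9^736 ≡ 466 · 509 · 225 · 15 ≡ 350 (mod 737).
Since 350 ≠ 1, base 9 is a Fermat witness: 737 is composite.

350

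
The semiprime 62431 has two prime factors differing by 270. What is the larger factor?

419

Since p = q + 270, we have 62431 = q(q + 270), so q² + 270q − 62431 = 0.
Discriminant: 270² + 4·62431 = 72900 + 249724 = 322624; √322624 = 568.
q = (−270 + 568)/2 = 149, and p = q + 270 = 419.
Check: 149 · 419 = 62431.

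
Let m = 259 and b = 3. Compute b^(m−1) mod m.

211

3^1 ≡ 3 (mod 259)
3^2 ≡ 3^2 = 9 ≡ 9 (mod 259)
3^4 ≡ 9^2 = 81 ≡ 81 (mod 259)
3^8 ≡ 81^2 = 6561 ≡ 86 (mod 259)
3^16 ≡ 86^2 = 7396 ≡ 144 (mod 259)
3^32 ≡ 144^2 = 20736 ≡ 16 (mod 259)
3^64 ≡ 16^2 = 256 ≡ 256 (mod 259)
3^128 ≡ 256^2 = 65536 ≡ 9 (mod 259)
3^256 ≡ 9^2 = 81 ≡ 81 (mod 259)
258 = 256 + 2 in binary powers of 2.
So 3^258 ≡ 81 · 9 ≡ 211 (mod 259).
Since 211 ≠ 1, base 3 is a Fermat witness: 259 is composite.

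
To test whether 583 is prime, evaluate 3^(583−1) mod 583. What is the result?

3^1 ≡ 3 (mod 583)
3^2 ≡ 3^2 = 9 ≡ 9 (mod 583)
3^4 ≡ 9^2 = 81 ≡ 81 (mod 583)
3^8 ≡ 81^2 = 6561 ≡ 148 (mod 583)
3^16 ≡ 148^2 = 21904 ≡ 333 (mod 583)
3^32 ≡ 333^2 = 110889 ≡ 119 (mod 583)
3^64 ≡ 119^2 = 14161 ≡ 169 (mod 583)
3^128 ≡ 169^2 = 28561 ≡ 577 (mod 583)
3^256 ≡ 577^2 = 332929 ≡ 36 (mod 583)
3^512 ≡ 36^2 = 1296 ≡ 130 (mod 583)
582 = 512 + 64 + 4 + 2 in binary powers of 2.
So 3^582 ≡ 130 · 169 · 81 · 9 ≡ 537 (mod 583).
Since 537 ≠ 1, base 3 is a Fermat witness: 583 is composite.

537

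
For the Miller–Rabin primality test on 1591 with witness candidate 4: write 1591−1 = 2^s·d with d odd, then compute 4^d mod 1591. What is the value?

471

1591 − 1 = 1590 = 2^1 · 795, so d = 795.
4^1 ≡ 4 (mod 1591)
4^2 ≡ 4^2 = 16 ≡ 16 (mod 1591)
4^4 ≡ 16^2 = 256 ≡ 256 (mod 1591)
4^8 ≡ 256^2 = 65536 ≡ 305 (mod 1591)
4^16 ≡ 305^2 = 93025 ≡ 747 (mod 1591)
4^32 ≡ 747^2 = 558009 ≡ 1159 (mod 1591)
4^64 ≡ 1159^2 = 1343281 ≡ 477 (mod 1591)
4^128 ≡ 477^2 = 227529 ≡ 16 (mod 1591)
4^256 ≡ 16^2 = 256 ≡ 256 (mod 1591)
4^512 ≡ 256^2 = 65536 ≡ 305 (mod 1591)
795 = 512 + 256 + 16 + 8 + 2 + 1 in binary powers of 2.
So 4^795 ≡ 305 · 256 · 747 · 305 · 16 · 4 ≡ 471 (mod 1591).
Squaring chain: 471; never reaches −1, so base 4 is a Miller–Rabin witness that 1591 is composite.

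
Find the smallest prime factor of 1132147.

1132147 is odd.
Digit sum 19, not divisible by 3.
Ends in 7: not divisible by 5.
7: 1132147 = 7·161735 + 2
11: 1132147 = 11·102922 + 5
13: 1132147 = 13·87088 + 3
17: 1132147 = 17·66596 + 15
19: 1132147 = 19·59586 + 13
23: 1132147 = 23·49223 + 18
29: 1132147 = 29·39039 + 16
31: 1132147 = 31·36520 + 27
37: 1132147 = 37·30598 + 21
41: 1132147 = 41·27613 + 14
43: 1132147 = 43·26329

43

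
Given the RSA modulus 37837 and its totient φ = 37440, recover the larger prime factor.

φ(n) = (p−1)(q−1) = n − (p+q) + 1, so p + q = 37837 − 37440 + 1 = 398.
p and q are the roots of t² − 398t + 37837 = 0.
Discriminant: 398² − 4·37837 = 158404 − 151348 = 7056; √7056 = 84.
q = (398 − 84)/2 = 157, p = (398 + 84)/2 = 241.
Check: 157 · 241 = 37837.

241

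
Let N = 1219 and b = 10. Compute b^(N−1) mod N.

876

10^1 ≡ 10 (mod 1219)
10^2 ≡ 10^2 = 100 ≡ 100 (mod 1219)
10^4 ≡ 100^2 = 10000 ≡ 248 (mod 1219)
10^8 ≡ 248^2 = 61504 ≡ 554 (mod 1219)
10^16 ≡ 554^2 = 306916 ≡ 947 (mod 1219)
10^32 ≡ 947^2 = 896809 ≡ 844 (mod 1219)
10^64 ≡ 844^2 = 712336 ≡ 440 (mod 1219)
10^128 ≡ 440^2 = 193600 ≡ 998 (mod 1219)
10^256 ≡ 998^2 = 996004 ≡ 81 (mod 1219)
10^512 ≡ 81^2 = 6561 ≡ 466 (mod 1219)
10^1024 ≡ 466^2 = 217156 ≡ 174 (mod 1219)
1218 = 1024 + 128 + 64 + 2 in binary powers of 2.
So 10^1218 ≡ 174 · 998 · 440 · 100 ≡ 876 (mod 1219).
Since 876 ≠ 1, base 10 is a Fermat witness: 1219 is composite.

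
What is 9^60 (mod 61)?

1

9^1 ≡ 9 (mod 61)
9^2 ≡ 9^2 = 81 ≡ 20 (mod 61)
9^4 ≡ 20^2 = 400 ≡ 34 (mod 61)
9^8 ≡ 34^2 = 1156 ≡ 58 (mod 61)
9^16 ≡ 58^2 = 3364 ≡ 9 (mod 61)
9^32 ≡ 9^2 = 81 ≡ 20 (mod 61)
60 = 32 + 16 + 8 + 4 in binary powers of 2.
So 9^60 ≡ 20 · 9 · 58 · 34 ≡ 1 (mod 61).
Since the result is 1, base 9 gives no evidence that 61 is composite.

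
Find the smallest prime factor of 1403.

1403 is odd.
Digit sum 8, not divisible by 3.
Ends in 3: not divisible by 5.
7: 1403 = 7·200 + 3
11: 1403 = 11·127 + 6
13: 1403 = 13·107 + 12
17: 1403 = 17·82 + 9
19: 1403 = 19·73 + 16
23: 1403 = 23·61

23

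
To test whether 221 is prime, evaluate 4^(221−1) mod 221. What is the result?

35

4^1 ≡ 4 (mod 221)
4^2 ≡ 4^2 = 16 ≡ 16 (mod 221)
4^4 ≡ 16^2 = 256 ≡ 35 (mod 221)
4^8 ≡ 35^2 = 1225 ≡ 120 (mod 221)
4^16 ≡ 120^2 = 14400 ≡ 35 (mod 221)
4^32 ≡ 35^2 = 1225 ≡ 120 (mod 221)
4^64 ≡ 120^2 = 14400 ≡ 35 (mod 221)
4^128 ≡ 35^2 = 1225 ≡ 120 (mod 221)
220 = 128 + 64 + 16 + 8 + 4 in binary powers of 2.
So 4^220 ≡ 120 · 35 · 35 · 120 · 35 ≡ 35 (mod 221).
Since 35 ≠ 1, base 4 is a Fermat witness: 221 is composite.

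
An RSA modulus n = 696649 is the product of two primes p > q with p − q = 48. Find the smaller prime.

811

Since p = q + 48, we have 696649 = q(q + 48), so q² + 48q − 696649 = 0.
Discriminant: 48² + 4·696649 = 2304 + 2786596 = 2788900; √2788900 = 1670.
q = (−48 + 1670)/2 = 811, and p = q + 48 = 859.
Check: 811 · 859 = 696649.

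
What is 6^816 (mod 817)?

6^1 ≡ 6 (mod 817)
6^2 ≡ 6^2 = 36 ≡ 36 (mod 817)
6^4 ≡ 36^2 = 1296 ≡ 479 (mod 817)
6^8 ≡ 479^2 = 229441 ≡ 681 (mod 817)
6^16 ≡ 681^2 = 463761 ≡ 522 (mod 817)
6^32 ≡ 522^2 = 272484 ≡ 423 (mod 817)
6^64 ≡ 423^2 = 178929 ≡ 6 (mod 817)
6^128 ≡ 6^2 = 36 ≡ 36 (mod 817)
6^256 ≡ 36^2 = 1296 ≡ 479 (mod 817)
6^512 ≡ 479^2 = 229441 ≡ 681 (mod 817)
816 = 512 + 256 + 32 + 16 in binary powers of 2.
So 6^816 ≡ 681 · 479 · 423 · 522 ≡ 87 (mod 817).
Since 87 ≠ 1, base 6 is a Fermat witness: 817 is composite.

87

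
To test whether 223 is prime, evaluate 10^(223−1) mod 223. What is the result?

10^1 ≡ 10 (mod 223)
10^2 ≡ 10^2 = 100 ≡ 100 (mod 223)
10^4 ≡ 100^2 = 10000 ≡ 188 (mod 223)
10^8 ≡ 188^2 = 35344 ≡ 110 (mod 223)
10^16 ≡ 110^2 = 12100 ≡ 58 (mod 223)
10^32 ≡ 58^2 = 3364 ≡ 19 (mod 223)
10^64 ≡ 19^2 = 361 ≡ 138 (mod 223)
10^128 ≡ 138^2 = 19044 ≡ 89 (mod 223)
222 = 128 + 64 + 16 + 8 + 4 + 2 in binary powers of 2.
So 10^222 ≡ 89 · 138 · 58 · 110 · 188 · 100 ≡ 1 (mod 223).
Since the result is 1, base 10 gives no evidence that 223 is composite.

1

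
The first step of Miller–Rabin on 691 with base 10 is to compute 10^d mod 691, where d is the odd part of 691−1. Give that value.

690

691 − 1 = 690 = 2^1 · 345, so d = 345.
10^1 ≡ 10 (mod 691)
10^2 ≡ 10^2 = 100 ≡ 100 (mod 691)
10^4 ≡ 100^2 = 10000 ≡ 326 (mod 691)
10^8 ≡ 326^2 = 106276 ≡ 553 (mod 691)
10^16 ≡ 553^2 = 305809 ≡ 387 (mod 691)
10^32 ≡ 387^2 = 149769 ≡ 513 (mod 691)
10^64 ≡ 513^2 = 263169 ≡ 589 (mod 691)
10^128 ≡ 589^2 = 346921 ≡ 39 (mod 691)
10^256 ≡ 39^2 = 1521 ≡ 139 (mod 691)
345 = 256 + 64 + 16 + 8 + 1 in binary powers of 2.
So 10^345 ≡ 139 · 589 · 387 · 553 · 10 ≡ 690 (mod 691).
Since 10^d ≡ 690 (mod 691), base 10 does not prove 691 composite.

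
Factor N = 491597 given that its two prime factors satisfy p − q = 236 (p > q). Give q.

593

Since p = q + 236, we have 491597 = q(q + 236), so q² + 236q − 491597 = 0.
Discriminant: 236² + 4·491597 = 55696 + 1966388 = 2022084; √2022084 = 1422.
q = (−236 + 1422)/2 = 593, and p = q + 236 = 829.
Check: 593 · 829 = 491597.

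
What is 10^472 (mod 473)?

10^1 ≡ 10 (mod 473)
10^2 ≡ 10^2 = 100 ≡ 100 (mod 473)
10^4 ≡ 100^2 = 10000 ≡ 67 (mod 473)
10^8 ≡ 67^2 = 4489 ≡ 232 (mod 473)
10^16 ≡ 232^2 = 53824 ≡ 375 (mod 473)
10^32 ≡ 375^2 = 140625 ≡ 144 (mod 473)
10^64 ≡ 144^2 = 20736 ≡ 397 (mod 473)
10^128 ≡ 397^2 = 157609 ≡ 100 (mod 473)
10^256 ≡ 100^2 = 10000 ≡ 67 (mod 473)
472 = 256 + 128 + 64 + 16 + 8 in binary powers of 2.
So 10^472 ≡ 67 · 100 · 397 · 375 · 232 ≡ 23 (mod 473).
Since 23 ≠ 1, base 10 is a Fermat witness: 473 is composite.

23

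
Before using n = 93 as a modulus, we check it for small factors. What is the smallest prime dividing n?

3

93 is odd.
Digit sum 12, divisible by 3.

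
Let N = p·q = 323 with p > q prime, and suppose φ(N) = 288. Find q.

φ(n) = (p−1)(q−1) = n − (p+q) + 1, so p + q = 323 − 288 + 1 = 36.
p and q are the roots of t² − 36t + 323 = 0.
Discriminant: 36² − 4·323 = 1296 − 1292 = 4; √4 = 2.
q = (36 − 2)/2 = 17, p = (36 + 2)/2 = 19.
Check: 17 · 19 = 323.

17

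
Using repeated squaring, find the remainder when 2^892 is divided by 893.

2^1 ≡ 2 (mod 893)
2^2 ≡ 2^2 = 4 ≡ 4 (mod 893)
2^4 ≡ 4^2 = 16 ≡ 16 (mod 893)
2^8 ≡ 16^2 = 256 ≡ 256 (mod 893)
2^16 ≡ 256^2 = 65536 ≡ 347 (mod 893)
2^32 ≡ 347^2 = 120409 ≡ 747 (mod 893)
2^64 ≡ 747^2 = 558009 ≡ 777 (mod 893)
2^128 ≡ 777^2 = 603729 ≡ 61 (mod 893)
2^256 ≡ 61^2 = 3721 ≡ 149 (mod 893)
2^512 ≡ 149^2 = 22201 ≡ 769 (mod 893)
892 = 512 + 256 + 64 + 32 + 16 + 8 + 4 in binary powers of 2.
So 2^892 ≡ 769 · 149 · 777 · 747 · 347 · 256 · 16 ≡ 777 (mod 893).
Since 777 ≠ 1, base 2 is a Fermat witness: 893 is composite.

777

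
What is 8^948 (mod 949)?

8^1 ≡ 8 (mod 949)
8^2 ≡ 8^2 = 64 ≡ 64 (mod 949)
8^4 ≡ 64^2 = 4096 ≡ 300 (mod 949)
8^8 ≡ 300^2 = 90000 ≡ 794 (mod 949)
8^16 ≡ 794^2 = 630436 ≡ 300 (mod 949)
8^32 ≡ 300^2 = 90000 ≡ 794 (mod 949)
8^64 ≡ 794^2 = 630436 ≡ 300 (mod 949)
8^128 ≡ 300^2 = 90000 ≡ 794 (mod 949)
8^256 ≡ 794^2 = 630436 ≡ 300 (mod 949)
8^512 ≡ 300^2 = 90000 ≡ 794 (mod 949)
948 = 512 + 256 + 128 + 32 + 16 + 4 in binary powers of 2.
So 8^948 ≡ 794 · 300 · 794 · 794 · 300 · 300 ≡ 1 (mod 949).
Since the result is 1, base 8 gives no evidence that 949 is composite.

1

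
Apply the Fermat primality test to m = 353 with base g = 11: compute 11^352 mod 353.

1

11^1 ≡ 11 (mod 353)
11^2 ≡ 11^2 = 121 ≡ 121 (mod 353)
11^4 ≡ 121^2 = 14641 ≡ 168 (mod 353)
11^8 ≡ 168^2 = 28224 ≡ 337 (mod 353)
11^16 ≡ 337^2 = 113569 ≡ 256 (mod 353)
11^32 ≡ 256^2 = 65536 ≡ 231 (mod 353)
11^64 ≡ 231^2 = 53361 ≡ 58 (mod 353)
11^128 ≡ 58^2 = 3364 ≡ 187 (mod 353)
11^256 ≡ 187^2 = 34969 ≡ 22 (mod 353)
352 = 256 + 64 + 32 in binary powers of 2.
So 11^352 ≡ 22 · 58 · 231 ≡ 1 (mod 353).
Since the result is 1, base 11 gives no evidence that 353 is composite.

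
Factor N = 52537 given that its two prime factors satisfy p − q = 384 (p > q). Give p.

Since p = q + 384, we have 52537 = q(q + 384), so q² + 384q − 52537 = 0.
Discriminant: 384² + 4·52537 = 147456 + 210148 = 357604; √357604 = 598.
q = (−384 + 598)/2 = 107, and p = q + 384 = 491.
Check: 107 · 491 = 52537.

491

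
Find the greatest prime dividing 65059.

89

65059 = 17 · 3827
3827 = 43 · 89
89 is prime.
So 65059 = 17 · 43 · 89; the largest prime factor is 89.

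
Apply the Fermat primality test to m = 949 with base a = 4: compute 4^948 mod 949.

4^1 ≡ 4 (mod 949)
4^2 ≡ 4^2 = 16 ≡ 16 (mod 949)
4^4 ≡ 16^2 = 256 ≡ 256 (mod 949)
4^8 ≡ 256^2 = 65536 ≡ 55 (mod 949)
4^16 ≡ 55^2 = 3025 ≡ 178 (mod 949)
4^32 ≡ 178^2 = 31684 ≡ 367 (mod 949)
4^64 ≡ 367^2 = 134689 ≡ 880 (mod 949)
4^128 ≡ 880^2 = 774400 ≡ 16 (mod 949)
4^256 ≡ 16^2 = 256 ≡ 256 (mod 949)
4^512 ≡ 256^2 = 65536 ≡ 55 (mod 949)
948 = 512 + 256 + 128 + 32 + 16 + 4 in binary powers of 2.
So 4^948 ≡ 55 · 256 · 16 · 367 · 178 · 256 ≡ 794 (mod 949).
Since 794 ≠ 1, base 4 is a Fermat witness: 949 is composite.

794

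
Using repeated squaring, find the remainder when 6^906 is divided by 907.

6^1 ≡ 6 (mod 907)
6^2 ≡ 6^2 = 36 ≡ 36 (mod 907)
6^4 ≡ 36^2 = 1296 ≡ 389 (mod 907)
6^8 ≡ 389^2 = 151321 ≡ 759 (mod 907)
6^16 ≡ 759^2 = 576081 ≡ 136 (mod 907)
6^32 ≡ 136^2 = 18496 ≡ 356 (mod 907)
6^64 ≡ 356^2 = 126736 ≡ 663 (mod 907)
6^128 ≡ 663^2 = 439569 ≡ 581 (mod 907)
6^256 ≡ 581^2 = 337561 ≡ 157 (mod 907)
6^512 ≡ 157^2 = 24649 ≡ 160 (mod 907)
906 = 512 + 256 + 128 + 8 + 2 in binary powers of 2.
So 6^906 ≡ 160 · 157 · 581 · 759 · 36 ≡ 1 (mod 907).
Since the result is 1, base 6 gives no evidence that 907 is composite.

1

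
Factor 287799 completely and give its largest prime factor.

97

287799 = 3 · 95933
95933 = 23 · 4171
4171 = 43 · 97
97 is prime.
So 287799 = 3 · 23 · 43 · 97; the largest prime factor is 97.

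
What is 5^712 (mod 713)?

5^1 ≡ 5 (mod 713)
5^2 ≡ 5^2 = 25 ≡ 25 (mod 713)
5^4 ≡ 25^2 = 625 ≡ 625 (mod 713)
5^8 ≡ 625^2 = 390625 ≡ 614 (mod 713)
5^16 ≡ 614^2 = 376996 ≡ 532 (mod 713)
5^32 ≡ 532^2 = 283024 ≡ 676 (mod 713)
5^64 ≡ 676^2 = 456976 ≡ 656 (mod 713)
5^128 ≡ 656^2 = 430336 ≡ 397 (mod 713)
5^256 ≡ 397^2 = 157609 ≡ 36 (mod 713)
5^512 ≡ 36^2 = 1296 ≡ 583 (mod 713)
712 = 512 + 128 + 64 + 8 in binary powers of 2.
So 5^712 ≡ 583 · 397 · 656 · 614 ≡ 315 (mod 713).
Since 315 ≠ 1, base 5 is a Fermat witness: 713 is composite.

315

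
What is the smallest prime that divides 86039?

86039 is odd.
Digit sum 26, not divisible by 3.
Ends in 9: not divisible by 5.
7: 86039 = 7·12291 + 2
11: 86039 = 11·7821 + 8
13: 86039 = 13·6618 + 5
17: 86039 = 17·5061 + 2
19: 86039 = 19·4528 + 7
23: 86039 = 23·3740 + 19
29: 86039 = 29·2966 + 25
31: 86039 = 31·2775 + 14
37: 86039 = 37·2325 + 14
41: 86039 = 41·2098 + 21
43: 86039 = 43·2000 + 39
47: 86039 = 47·1830 + 29
53: 86039 = 53·1623 + 20
59: 86039 = 59·1458 + 17
61: 86039 = 61·1410 + 29
67: 86039 = 67·1284 + 11
71: 86039 = 71·1211 + 58
73: 86039 = 73·1178 + 45
79: 86039 = 79·1089 + 8
83: 86039 = 83·1036 + 51
89: 86039 = 89·966 + 65
97: 86039 = 97·887

97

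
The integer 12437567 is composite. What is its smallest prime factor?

71

12437567 is odd.
Digit sum 35, not divisible by 3.
Ends in 7: not divisible by 5.
7: 12437567 = 7·1776795 + 2
11: 12437567 = 11·1130687 + 10
13: 12437567 = 13·956735 + 12
17: 12437567 = 17·731621 + 10
19: 12437567 = 19·654608 + 15
23: 12437567 = 23·540763 + 18
29: 12437567 = 29·428881 + 18
31: 12437567 = 31·401211 + 26
37: 12437567 = 37·336150 + 17
41: 12437567 = 41·303355 + 12
43: 12437567 = 43·289245 + 32
47: 12437567 = 47·264629 + 4
53: 12437567 = 53·234671 + 4
59: 12437567 = 59·210806 + 13
61: 12437567 = 61·203894 + 33
67: 12437567 = 67·185635 + 22
71: 12437567 = 71·175177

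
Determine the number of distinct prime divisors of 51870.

6

51870 = 2 · 25935
25935 = 3 · 8645
8645 = 5 · 1729
1729 = 7 · 247
247 = 13 · 19
51870 = 2 · 3 · 5 · 7 · 13 · 19, which has 6 distinct prime factors.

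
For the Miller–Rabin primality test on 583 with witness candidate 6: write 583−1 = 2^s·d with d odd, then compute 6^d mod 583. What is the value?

303

583 − 1 = 582 = 2^1 · 291, so d = 291.
6^1 ≡ 6 (mod 583)
6^2 ≡ 6^2 = 36 ≡ 36 (mod 583)
6^4 ≡ 36^2 = 1296 ≡ 130 (mod 583)
6^8 ≡ 130^2 = 16900 ≡ 576 (mod 583)
6^16 ≡ 576^2 = 331776 ≡ 49 (mod 583)
6^32 ≡ 49^2 = 2401 ≡ 69 (mod 583)
6^64 ≡ 69^2 = 4761 ≡ 97 (mod 583)
6^128 ≡ 97^2 = 9409 ≡ 81 (mod 583)
6^256 ≡ 81^2 = 6561 ≡ 148 (mod 583)
291 = 256 + 32 + 2 + 1 in binary powers of 2.
So 6^291 ≡ 148 · 69 · 36 · 6 ≡ 303 (mod 583).
Squaring chain: 303; never reaches −1, so base 6 is a Miller–Rabin witness that 583 is composite.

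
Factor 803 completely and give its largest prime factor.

803 = 11 · 73
73 is prime.
So 803 = 11 · 73; the largest prime factor is 73.

73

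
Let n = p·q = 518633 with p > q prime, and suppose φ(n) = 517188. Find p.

787

φ(n) = (p−1)(q−1) = n − (p+q) + 1, so p + q = 518633 − 517188 + 1 = 1446.
p and q are the roots of t² − 1446t + 518633 = 0.
Discriminant: 1446² − 4·518633 = 2090916 − 2074532 = 16384; √16384 = 128.
q = (1446 − 128)/2 = 659, p = (1446 + 128)/2 = 787.
Check: 659 · 787 = 518633.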